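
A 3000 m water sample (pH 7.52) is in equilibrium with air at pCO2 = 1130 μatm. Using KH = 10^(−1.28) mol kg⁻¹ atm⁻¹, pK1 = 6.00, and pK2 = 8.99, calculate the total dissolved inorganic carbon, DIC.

[CO2*] = KH · pCO2 = 10^(−1.28) × 1130×10^-6 = 5.930×10^-5 mol/kg
α₀ = 1/(1 + K1/[H⁺] + K1K2/[H⁺]²) = 1/(1 + 10^+1.52 + 10^+0.05) = 0.02838
DIC = [CO2*]/α₀ = 5.930×10^-5 / 0.02838 = 2.09 mmol/kg

DIC = 2.09 mmol/kg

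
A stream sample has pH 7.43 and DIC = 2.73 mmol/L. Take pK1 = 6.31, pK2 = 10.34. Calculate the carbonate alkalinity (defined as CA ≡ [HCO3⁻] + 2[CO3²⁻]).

CA = 2.54 mmol/L

CA = [HCO3⁻] + 2[CO3²⁻] = (α₁ + 2α₂)·DIC
At pH 7.43: [H⁺]/K1 = 10^-1.12 = 0.075858, K2/[H⁺] = 10^-2.91 = 0.0012303
α₁ = 1/(1 + 0.075858 + 0.0012303) = 1/1.0771 = 0.9284; α₂ = α₁·K2/[H⁺] = 0.001142
α₁ + 2α₂ = 0.9307
CA = 0.9307 × 2.73 = 2.54 mmol/L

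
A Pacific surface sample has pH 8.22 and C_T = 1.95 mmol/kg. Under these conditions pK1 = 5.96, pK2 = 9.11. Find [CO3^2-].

α₂ = 1 / (1 + [H⁺]/K2 + [H⁺]²/(K1K2)) = 1 / (1 + 10^+0.89 + 10^-1.37)
   = 1 / (1 + 7.7625 + 0.042658) = 1/8.8051 = 0.1136
[CO3²⁻] = α₂ × DIC = 0.1136 × 1.95 = 0.221 mmol/kg

[CO3²⁻] = 0.221 mmol/kg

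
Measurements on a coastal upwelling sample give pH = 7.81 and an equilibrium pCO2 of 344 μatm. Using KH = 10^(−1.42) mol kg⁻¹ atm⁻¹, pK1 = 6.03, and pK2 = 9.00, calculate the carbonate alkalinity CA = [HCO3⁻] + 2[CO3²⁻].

[CO2*] = KH · pCO2 = 10^(−1.42) × 344×10^-6 = 1.308×10^-5 mol/kg
α₀ = 1/(1 + K1/[H⁺] + K1K2/[H⁺]²) = 1/(1 + 10^+1.78 + 10^+0.59) = 0.01535
DIC = [CO2*]/α₀ = 1.308×10^-5 / 0.01535 = 0.8520 mmol/kg
CA = (α₁ + 2α₂)·DIC = (0.9249 + 2×0.05972) × 0.8520 = 0.890 mmol/kg

CA = 0.890 mmol/kg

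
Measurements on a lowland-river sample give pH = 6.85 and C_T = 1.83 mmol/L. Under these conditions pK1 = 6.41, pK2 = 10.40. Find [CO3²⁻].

α₂ = 1 / (1 + [H⁺]/K2 + [H⁺]²/(K1K2)) = 1 / (1 + 10^+3.55 + 10^+3.11)
   = 1 / (1 + 3548.1 + 1288.2) = 1/4837.4 = 0.0002067
[CO3²⁻] = α₂ × DIC = 0.0002067 × 1.83 = 0.000378 mmol/L = 0.378 μmol/L

[CO3²⁻] = 0.378 μmol/L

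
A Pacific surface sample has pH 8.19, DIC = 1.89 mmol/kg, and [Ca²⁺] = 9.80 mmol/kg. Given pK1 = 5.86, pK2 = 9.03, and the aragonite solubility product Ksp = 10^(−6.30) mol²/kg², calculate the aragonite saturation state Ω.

Ω = 4.65

α₂ = 1 / (1 + [H⁺]/K2 + [H⁺]²/(K1K2)) = 1 / (1 + 10^+0.84 + 10^-1.49)
   = 1 / (1 + 6.9183 + 0.032359) = 1/7.9507 = 0.1258
[CO3²⁻] = α₂ × DIC = 0.1258 × 1.89 = 0.2377 mmol/kg
Ksp = 10^(−6.30) = 5.012×10^-7
Ω = [Ca²⁺][CO3²⁻]/Ksp = (9.80×10^-3)(2.377×10^-4) / 5.012×10^-7 = 4.65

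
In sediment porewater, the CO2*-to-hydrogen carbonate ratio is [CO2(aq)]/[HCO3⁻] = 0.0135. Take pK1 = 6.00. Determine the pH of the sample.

pH = 7.87

From K1 = [H⁺][HCO3⁻]/[CO2(aq)]:  pH = pK1 − log₁₀([CO2(aq)]/[HCO3⁻])
log₁₀(0.0135) = -1.870
pH = 6.00 − (-1.870) = 7.87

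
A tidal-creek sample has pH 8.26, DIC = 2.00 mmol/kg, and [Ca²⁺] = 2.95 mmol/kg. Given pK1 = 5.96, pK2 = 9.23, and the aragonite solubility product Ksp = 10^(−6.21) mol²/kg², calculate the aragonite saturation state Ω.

Ω = 0.922

α₂ = 1 / (1 + [H⁺]/K2 + [H⁺]²/(K1K2)) = 1 / (1 + 10^+0.97 + 10^-1.33)
   = 1 / (1 + 9.3325 + 0.046774) = 1/10.379 = 0.09635
[CO3²⁻] = α₂ × DIC = 0.09635 × 2.00 = 0.1927 mmol/kg
Ksp = 10^(−6.21) = 6.166×10^-7
Ω = [Ca²⁺][CO3²⁻]/Ksp = (2.95×10^-3)(1.927×10^-4) / 6.166×10^-7 = 0.922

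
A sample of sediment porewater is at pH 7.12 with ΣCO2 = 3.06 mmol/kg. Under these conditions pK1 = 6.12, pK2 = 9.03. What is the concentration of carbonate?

[CO3²⁻] = 0.0338 mmol/kg

α₂ = 1 / (1 + [H⁺]/K2 + [H⁺]²/(K1K2)) = 1 / (1 + 10^+1.91 + 10^+0.91)
   = 1 / (1 + 81.283 + 8.1283) = 1/90.411 = 0.01106
[CO3²⁻] = α₂ × DIC = 0.01106 × 3.06 = 0.0338 mmol/kg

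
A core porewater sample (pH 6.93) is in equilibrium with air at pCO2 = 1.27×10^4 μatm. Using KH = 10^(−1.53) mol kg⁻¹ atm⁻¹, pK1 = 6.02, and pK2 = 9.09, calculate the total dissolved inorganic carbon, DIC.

[CO2*] = KH · pCO2 = 10^(−1.53) × 1.27×10^4×10^-6 = 3.748×10^-4 mol/kg
α₀ = 1/(1 + K1/[H⁺] + K1K2/[H⁺]²) = 1/(1 + 10^+0.91 + 10^-1.25) = 0.1089
DIC = [CO2*]/α₀ = 3.748×10^-4 / 0.1089 = 3.44 mmol/kg

DIC = 3.44 mmol/kg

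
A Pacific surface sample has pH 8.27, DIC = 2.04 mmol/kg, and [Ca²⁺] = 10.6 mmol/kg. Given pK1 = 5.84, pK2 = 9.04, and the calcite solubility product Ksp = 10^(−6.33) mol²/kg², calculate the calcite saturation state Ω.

α₂ = 1 / (1 + [H⁺]/K2 + [H⁺]²/(K1K2)) = 1 / (1 + 10^+0.77 + 10^-1.66)
   = 1 / (1 + 5.8884 + 0.021878) = 1/6.9103 = 0.1447
[CO3²⁻] = α₂ × DIC = 0.1447 × 2.04 = 0.2952 mmol/kg
Ksp = 10^(−6.33) = 4.677×10^-7
Ω = [Ca²⁺][CO3²⁻]/Ksp = (10.6×10^-3)(2.952×10^-4) / 4.677×10^-7 = 6.69

Ω = 6.69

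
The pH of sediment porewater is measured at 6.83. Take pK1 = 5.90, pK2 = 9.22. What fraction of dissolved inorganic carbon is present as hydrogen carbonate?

α₁ = 0.892

α₁ = 1 / (1 + [H⁺]/K1 + K2/[H⁺]) = 1 / (1 + 10^-0.93 + 10^-2.39)
   = 1 / (1 + 0.11749 + 0.0040738) = 1/1.1216 = 0.8916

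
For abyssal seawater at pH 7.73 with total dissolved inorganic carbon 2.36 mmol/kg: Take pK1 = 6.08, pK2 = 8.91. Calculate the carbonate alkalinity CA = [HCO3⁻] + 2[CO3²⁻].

CA = [HCO3⁻] + 2[CO3²⁻] = (α₁ + 2α₂)·DIC
At pH 7.73: [H⁺]/K1 = 10^-1.65 = 0.022387, K2/[H⁺] = 10^-1.18 = 0.066069
α₁ = 1/(1 + 0.022387 + 0.066069) = 1/1.0885 = 0.9187; α₂ = α₁·K2/[H⁺] = 0.06070
α₁ + 2α₂ = 1.0401
CA = 1.0401 × 2.36 = 2.45 mmol/kg

CA = 2.45 mmol/kg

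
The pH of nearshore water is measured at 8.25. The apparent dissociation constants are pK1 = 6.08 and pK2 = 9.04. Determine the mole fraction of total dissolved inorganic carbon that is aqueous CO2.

α₀ = 0.00578

α₀ = 1 / (1 + K1/[H⁺] + K1K2/[H⁺]²) = 1 / (1 + 10^+2.17 + 10^+1.38)
   = 1 / (1 + 147.91 + 23.988) = 1/172.90 = 0.005784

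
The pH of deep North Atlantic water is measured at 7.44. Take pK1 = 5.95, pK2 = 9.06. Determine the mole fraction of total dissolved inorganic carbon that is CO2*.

α₀ = 1 / (1 + K1/[H⁺] + K1K2/[H⁺]²) = 1 / (1 + 10^+1.49 + 10^-0.13)
   = 1 / (1 + 30.903 + 0.74131) = 1/32.644 = 0.03063

α₀ = 0.0306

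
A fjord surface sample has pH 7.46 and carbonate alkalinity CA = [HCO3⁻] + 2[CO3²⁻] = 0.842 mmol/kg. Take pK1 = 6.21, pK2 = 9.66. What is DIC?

DIC = 0.884 mmol/kg

CA = [HCO3⁻] + 2[CO3²⁻] = (α₁ + 2α₂)·DIC
At pH 7.46: [H⁺]/K1 = 10^-1.25 = 0.056234, K2/[H⁺] = 10^-2.20 = 0.0063096
α₁ = 1/(1 + 0.056234 + 0.0063096) = 1/1.0625 = 0.9411; α₂ = α₁·K2/[H⁺] = 0.005938
α₁ + 2α₂ = 0.9530
DIC = CA / (α₁ + 2α₂) = 0.842 / 0.9530 = 0.884 mmol/kg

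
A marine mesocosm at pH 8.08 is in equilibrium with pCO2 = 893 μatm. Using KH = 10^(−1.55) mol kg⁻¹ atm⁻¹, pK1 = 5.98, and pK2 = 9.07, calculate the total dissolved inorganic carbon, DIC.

DIC = 3.52 mmol/kg

[CO2*] = KH · pCO2 = 10^(−1.55) × 893×10^-6 = 2.517×10^-5 mol/kg
α₀ = 1/(1 + K1/[H⁺] + K1K2/[H⁺]²) = 1/(1 + 10^+2.10 + 10^+1.11) = 0.007154
DIC = [CO2*]/α₀ = 2.517×10^-5 / 0.007154 = 3.52 mmol/kg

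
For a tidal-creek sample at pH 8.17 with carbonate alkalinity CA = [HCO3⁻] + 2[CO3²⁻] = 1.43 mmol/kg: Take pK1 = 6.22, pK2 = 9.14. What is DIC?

CA = [HCO3⁻] + 2[CO3²⁻] = (α₁ + 2α₂)·DIC
At pH 8.17: [H⁺]/K1 = 10^-1.95 = 0.011220, K2/[H⁺] = 10^-0.97 = 0.10715
α₁ = 1/(1 + 0.011220 + 0.10715) = 1/1.1184 = 0.8942; α₂ = α₁·K2/[H⁺] = 0.09581
α₁ + 2α₂ = 1.0858
DIC = CA / (α₁ + 2α₂) = 1.43 / 1.0858 = 1.32 mmol/kg

DIC = 1.32 mmol/kg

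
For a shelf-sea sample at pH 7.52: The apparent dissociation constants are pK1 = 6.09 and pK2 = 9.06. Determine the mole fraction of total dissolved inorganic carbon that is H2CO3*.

α₀ = 1 / (1 + K1/[H⁺] + K1K2/[H⁺]²) = 1 / (1 + 10^+1.43 + 10^-0.11)
   = 1 / (1 + 26.915 + 0.77625) = 1/28.692 = 0.03485

α₀ = 0.0349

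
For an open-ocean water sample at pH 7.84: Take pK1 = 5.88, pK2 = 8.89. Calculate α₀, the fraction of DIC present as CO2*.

α₀ = 0.00997

α₀ = 1 / (1 + K1/[H⁺] + K1K2/[H⁺]²) = 1 / (1 + 10^+1.96 + 10^+0.91)
   = 1 / (1 + 91.201 + 8.1283) = 1/100.33 = 0.009967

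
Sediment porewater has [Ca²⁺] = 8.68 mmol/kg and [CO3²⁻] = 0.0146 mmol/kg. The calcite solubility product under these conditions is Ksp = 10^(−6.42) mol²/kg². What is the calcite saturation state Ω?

Ω = 0.333

Ksp = 10^(−6.42) = 3.802×10^-7
Ω = [Ca²⁺][CO3²⁻]/Ksp = (8.68×10^-3)(0.0146×10^-3) / 3.802×10^-7 = 0.333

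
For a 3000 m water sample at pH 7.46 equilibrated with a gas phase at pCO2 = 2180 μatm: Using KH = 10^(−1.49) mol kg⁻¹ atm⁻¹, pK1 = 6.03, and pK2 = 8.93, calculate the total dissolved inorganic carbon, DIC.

DIC = 2.03 mmol/kg

[CO2*] = KH · pCO2 = 10^(−1.49) × 2180×10^-6 = 7.054×10^-5 mol/kg
α₀ = 1/(1 + K1/[H⁺] + K1K2/[H⁺]²) = 1/(1 + 10^+1.43 + 10^-0.04) = 0.03469
DIC = [CO2*]/α₀ = 7.054×10^-5 / 0.03469 = 2.03 mmol/kg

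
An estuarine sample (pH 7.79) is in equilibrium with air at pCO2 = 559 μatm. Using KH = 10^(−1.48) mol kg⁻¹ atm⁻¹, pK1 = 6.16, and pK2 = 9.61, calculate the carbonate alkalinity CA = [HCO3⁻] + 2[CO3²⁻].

[CO2*] = KH · pCO2 = 10^(−1.48) × 559×10^-6 = 1.851×10^-5 mol/kg
α₀ = 1/(1 + K1/[H⁺] + K1K2/[H⁺]²) = 1/(1 + 10^+1.63 + 10^-0.19) = 0.02257
DIC = [CO2*]/α₀ = 1.851×10^-5 / 0.02257 = 0.8201 mmol/kg
CA = (α₁ + 2α₂)·DIC = (0.9629 + 2×0.01457) × 0.8201 = 0.814 mmol/kg

CA = 0.814 mmol/kg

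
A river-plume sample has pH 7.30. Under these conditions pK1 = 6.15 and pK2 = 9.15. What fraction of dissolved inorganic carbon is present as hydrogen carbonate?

α₁ = 0.922

α₁ = 1 / (1 + [H⁺]/K1 + K2/[H⁺]) = 1 / (1 + 10^-1.15 + 10^-1.85)
   = 1 / (1 + 0.070795 + 0.014125) = 1/1.0849 = 0.9217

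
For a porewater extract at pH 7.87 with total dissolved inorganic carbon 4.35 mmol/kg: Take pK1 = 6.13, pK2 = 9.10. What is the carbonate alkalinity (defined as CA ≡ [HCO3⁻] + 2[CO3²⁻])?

CA = 4.51 mmol/kg

CA = [HCO3⁻] + 2[CO3²⁻] = (α₁ + 2α₂)·DIC
At pH 7.87: [H⁺]/K1 = 10^-1.74 = 0.018197, K2/[H⁺] = 10^-1.23 = 0.058884
α₁ = 1/(1 + 0.018197 + 0.058884) = 1/1.0771 = 0.9284; α₂ = α₁·K2/[H⁺] = 0.05467
α₁ + 2α₂ = 1.0378
CA = 1.0378 × 4.35 = 4.51 mmol/kg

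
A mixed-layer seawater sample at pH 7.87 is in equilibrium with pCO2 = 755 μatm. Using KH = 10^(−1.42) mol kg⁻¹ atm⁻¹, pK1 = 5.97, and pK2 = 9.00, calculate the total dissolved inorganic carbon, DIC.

[CO2*] = KH · pCO2 = 10^(−1.42) × 755×10^-6 = 2.870×10^-5 mol/kg
α₀ = 1/(1 + K1/[H⁺] + K1K2/[H⁺]²) = 1/(1 + 10^+1.90 + 10^+0.77) = 0.01158
DIC = [CO2*]/α₀ = 2.870×10^-5 / 0.01158 = 2.48 mmol/kg

DIC = 2.48 mmol/kg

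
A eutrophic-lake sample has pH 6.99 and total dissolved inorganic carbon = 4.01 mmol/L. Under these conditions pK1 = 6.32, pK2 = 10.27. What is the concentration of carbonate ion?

α₂ = 1 / (1 + [H⁺]/K2 + [H⁺]²/(K1K2)) = 1 / (1 + 10^+3.28 + 10^+2.61)
   = 1 / (1 + 1905.5 + 407.38) = 1/2313.8 = 0.0004322
[CO3²⁻] = α₂ × DIC = 0.0004322 × 4.01 = 0.00173 mmol/L = 1.73 μmol/L

[CO3²⁻] = 1.73 μmol/L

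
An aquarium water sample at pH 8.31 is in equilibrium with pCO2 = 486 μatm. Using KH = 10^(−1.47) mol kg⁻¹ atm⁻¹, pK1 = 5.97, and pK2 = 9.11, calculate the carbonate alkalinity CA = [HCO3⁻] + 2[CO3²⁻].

CA = 4.74 mmol/kg

[CO2*] = KH · pCO2 = 10^(−1.47) × 486×10^-6 = 1.647×10^-5 mol/kg
α₀ = 1/(1 + K1/[H⁺] + K1K2/[H⁺]²) = 1/(1 + 10^+2.34 + 10^+1.54) = 0.003930
DIC = [CO2*]/α₀ = 1.647×10^-5 / 0.003930 = 4.190 mmol/kg
CA = (α₁ + 2α₂)·DIC = (0.8598 + 2×0.1363) × 4.190 = 4.74 mmol/kg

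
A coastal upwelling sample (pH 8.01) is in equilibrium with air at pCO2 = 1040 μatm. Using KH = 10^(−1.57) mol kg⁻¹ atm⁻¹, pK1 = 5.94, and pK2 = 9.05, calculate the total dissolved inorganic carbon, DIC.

DIC = 3.62 mmol/kg

[CO2*] = KH · pCO2 = 10^(−1.57) × 1040×10^-6 = 2.799×10^-5 mol/kg
α₀ = 1/(1 + K1/[H⁺] + K1K2/[H⁺]²) = 1/(1 + 10^+2.07 + 10^+1.03) = 0.007740
DIC = [CO2*]/α₀ = 2.799×10^-5 / 0.007740 = 3.62 mmol/kg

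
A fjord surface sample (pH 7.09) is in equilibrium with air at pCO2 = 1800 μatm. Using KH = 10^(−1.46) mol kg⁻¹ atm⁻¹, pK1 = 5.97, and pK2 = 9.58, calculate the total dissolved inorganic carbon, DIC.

DIC = 0.888 mmol/kg

[CO2*] = KH · pCO2 = 10^(−1.46) × 1800×10^-6 = 6.241×10^-5 mol/kg
α₀ = 1/(1 + K1/[H⁺] + K1K2/[H⁺]²) = 1/(1 + 10^+1.12 + 10^-1.37) = 0.07030
DIC = [CO2*]/α₀ = 6.241×10^-5 / 0.07030 = 0.888 mmol/kg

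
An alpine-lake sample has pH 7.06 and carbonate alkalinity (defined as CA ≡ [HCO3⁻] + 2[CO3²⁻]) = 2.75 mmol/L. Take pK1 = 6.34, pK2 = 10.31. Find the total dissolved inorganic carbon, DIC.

DIC = 3.27 mmol/L

CA = [HCO3⁻] + 2[CO3²⁻] = (α₁ + 2α₂)·DIC
At pH 7.06: [H⁺]/K1 = 10^-0.72 = 0.19055, K2/[H⁺] = 10^-3.25 = 0.00056234
α₁ = 1/(1 + 0.19055 + 0.00056234) = 1/1.1911 = 0.8396; α₂ = α₁·K2/[H⁺] = 0.0004721
α₁ + 2α₂ = 0.8405
DIC = CA / (α₁ + 2α₂) = 2.75 / 0.8405 = 3.27 mmol/L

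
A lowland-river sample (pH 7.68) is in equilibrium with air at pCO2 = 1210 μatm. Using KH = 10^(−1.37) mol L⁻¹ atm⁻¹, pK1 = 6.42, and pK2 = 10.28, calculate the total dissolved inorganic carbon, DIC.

[CO2*] = KH · pCO2 = 10^(−1.37) × 1210×10^-6 = 5.162×10^-5 mol/L
α₀ = 1/(1 + K1/[H⁺] + K1K2/[H⁺]²) = 1/(1 + 10^+1.26 + 10^-1.34) = 0.05197
DIC = [CO2*]/α₀ = 5.162×10^-5 / 0.05197 = 0.993 mmol/L

DIC = 0.993 mmol/L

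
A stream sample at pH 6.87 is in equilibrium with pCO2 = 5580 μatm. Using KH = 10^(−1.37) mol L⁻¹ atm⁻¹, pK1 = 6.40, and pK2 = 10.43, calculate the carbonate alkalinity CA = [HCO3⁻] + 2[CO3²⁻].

[CO2*] = KH · pCO2 = 10^(−1.37) × 5580×10^-6 = 2.380×10^-4 mol/L
α₀ = 1/(1 + K1/[H⁺] + K1K2/[H⁺]²) = 1/(1 + 10^+0.47 + 10^-3.09) = 0.2530
DIC = [CO2*]/α₀ = 2.380×10^-4 / 0.2530 = 0.9407 mmol/L
CA = (α₁ + 2α₂)·DIC = (0.7468 + 2×0.0002057) × 0.9407 = 0.703 mmol/L

CA = 0.703 mmol/L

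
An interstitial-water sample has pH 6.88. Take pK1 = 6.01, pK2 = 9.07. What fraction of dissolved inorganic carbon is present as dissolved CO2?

α₀ = 0.118

α₀ = 1 / (1 + K1/[H⁺] + K1K2/[H⁺]²) = 1 / (1 + 10^+0.87 + 10^-1.32)
   = 1 / (1 + 7.4131 + 0.047863) = 1/8.4610 = 0.1182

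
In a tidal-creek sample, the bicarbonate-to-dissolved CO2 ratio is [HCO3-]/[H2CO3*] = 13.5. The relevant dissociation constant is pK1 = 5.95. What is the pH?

From K1 = [H⁺][HCO3-]/[H2CO3*]:  pH = pK1 + log₁₀([HCO3-]/[H2CO3*])
log₁₀(13.5) = +1.130
pH = 5.95 + (+1.130) = 7.08

pH = 7.08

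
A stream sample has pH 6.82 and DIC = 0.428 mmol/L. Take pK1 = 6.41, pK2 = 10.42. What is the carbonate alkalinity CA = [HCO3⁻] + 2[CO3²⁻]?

CA = 0.308 mmol/L

CA = [HCO3⁻] + 2[CO3²⁻] = (α₁ + 2α₂)·DIC
At pH 6.82: [H⁺]/K1 = 10^-0.41 = 0.38905, K2/[H⁺] = 10^-3.60 = 0.00025119
α₁ = 1/(1 + 0.38905 + 0.00025119) = 1/1.3893 = 0.7198; α₂ = α₁·K2/[H⁺] = 0.0001808
α₁ + 2α₂ = 0.7202
CA = 0.7202 × 0.428 = 0.308 mmol/L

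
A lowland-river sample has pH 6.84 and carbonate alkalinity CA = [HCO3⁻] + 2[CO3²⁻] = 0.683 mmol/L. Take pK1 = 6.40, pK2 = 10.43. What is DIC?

DIC = 0.931 mmol/L

CA = [HCO3⁻] + 2[CO3²⁻] = (α₁ + 2α₂)·DIC
At pH 6.84: [H⁺]/K1 = 10^-0.44 = 0.36308, K2/[H⁺] = 10^-3.59 = 0.00025704
α₁ = 1/(1 + 0.36308 + 0.00025704) = 1/1.3633 = 0.7335; α₂ = α₁·K2/[H⁺] = 0.0001885
α₁ + 2α₂ = 0.7339
DIC = CA / (α₁ + 2α₂) = 0.683 / 0.7339 = 0.931 mmol/L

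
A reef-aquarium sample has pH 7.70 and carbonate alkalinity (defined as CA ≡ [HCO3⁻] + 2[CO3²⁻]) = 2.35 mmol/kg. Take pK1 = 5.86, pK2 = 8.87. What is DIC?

DIC = 2.24 mmol/kg

CA = [HCO3⁻] + 2[CO3²⁻] = (α₁ + 2α₂)·DIC
At pH 7.70: [H⁺]/K1 = 10^-1.84 = 0.014454, K2/[H⁺] = 10^-1.17 = 0.067608
α₁ = 1/(1 + 0.014454 + 0.067608) = 1/1.0821 = 0.9242; α₂ = α₁·K2/[H⁺] = 0.06248
α₁ + 2α₂ = 1.0491
DIC = CA / (α₁ + 2α₂) = 2.35 / 1.0491 = 2.24 mmol/kg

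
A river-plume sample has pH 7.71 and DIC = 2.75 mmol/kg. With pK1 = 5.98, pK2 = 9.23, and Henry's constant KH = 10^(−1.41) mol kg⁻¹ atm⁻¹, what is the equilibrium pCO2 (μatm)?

pCO2 = 1250 μatm

α₀ = 1 / (1 + K1/[H⁺] + K1K2/[H⁺]²) = 1 / (1 + 10^+1.73 + 10^+0.21)
   = 1 / (1 + 53.703 + 1.6218) = 1/56.325 = 0.01775
[CO2*] = α₀ × DIC = 0.01775 × 2.75 = 0.04882 mmol/kg
pCO2 = [CO2*]/KH = 4.882×10^-5 / 3.890×10^-2 = 1250 μatm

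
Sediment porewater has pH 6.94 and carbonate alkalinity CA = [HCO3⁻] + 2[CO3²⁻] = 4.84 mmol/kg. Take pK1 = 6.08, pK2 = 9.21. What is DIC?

DIC = 5.48 mmol/kg

CA = [HCO3⁻] + 2[CO3²⁻] = (α₁ + 2α₂)·DIC
At pH 6.94: [H⁺]/K1 = 10^-0.86 = 0.13804, K2/[H⁺] = 10^-2.27 = 0.0053703
α₁ = 1/(1 + 0.13804 + 0.0053703) = 1/1.1434 = 0.8746; α₂ = α₁·K2/[H⁺] = 0.004697
α₁ + 2α₂ = 0.8840
DIC = CA / (α₁ + 2α₂) = 4.84 / 0.8840 = 5.48 mmol/kg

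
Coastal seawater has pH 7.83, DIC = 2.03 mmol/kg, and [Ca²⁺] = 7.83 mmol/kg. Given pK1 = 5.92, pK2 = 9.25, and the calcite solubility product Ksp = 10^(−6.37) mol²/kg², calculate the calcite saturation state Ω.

Ω = 1.35

α₂ = 1 / (1 + [H⁺]/K2 + [H⁺]²/(K1K2)) = 1 / (1 + 10^+1.42 + 10^-0.49)
   = 1 / (1 + 26.303 + 0.32359) = 1/27.626 = 0.03620
[CO3²⁻] = α₂ × DIC = 0.03620 × 2.03 = 0.07348 mmol/kg
Ksp = 10^(−6.37) = 4.266×10^-7
Ω = [Ca²⁺][CO3²⁻]/Ksp = (7.83×10^-3)(7.348×10^-5) / 4.266×10^-7 = 1.35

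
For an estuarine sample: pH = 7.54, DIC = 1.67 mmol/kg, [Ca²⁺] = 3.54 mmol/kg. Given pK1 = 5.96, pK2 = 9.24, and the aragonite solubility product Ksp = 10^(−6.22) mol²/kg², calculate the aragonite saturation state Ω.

Ω = 0.187

α₂ = 1 / (1 + [H⁺]/K2 + [H⁺]²/(K1K2)) = 1 / (1 + 10^+1.70 + 10^+0.12)
   = 1 / (1 + 50.119 + 1.3183) = 1/52.437 = 0.01907
[CO3²⁻] = α₂ × DIC = 0.01907 × 1.67 = 0.03185 mmol/kg
Ksp = 10^(−6.22) = 6.026×10^-7
Ω = [Ca²⁺][CO3²⁻]/Ksp = (3.54×10^-3)(3.185×10^-5) / 6.026×10^-7 = 0.187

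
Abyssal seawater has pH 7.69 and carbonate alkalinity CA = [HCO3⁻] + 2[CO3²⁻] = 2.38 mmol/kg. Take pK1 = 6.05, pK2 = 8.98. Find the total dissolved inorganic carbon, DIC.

DIC = 2.32 mmol/kg

CA = [HCO3⁻] + 2[CO3²⁻] = (α₁ + 2α₂)·DIC
At pH 7.69: [H⁺]/K1 = 10^-1.64 = 0.022909, K2/[H⁺] = 10^-1.29 = 0.051286
α₁ = 1/(1 + 0.022909 + 0.051286) = 1/1.0742 = 0.9309; α₂ = α₁·K2/[H⁺] = 0.04774
α₁ + 2α₂ = 1.0264
DIC = CA / (α₁ + 2α₂) = 2.38 / 1.0264 = 2.32 mmol/kg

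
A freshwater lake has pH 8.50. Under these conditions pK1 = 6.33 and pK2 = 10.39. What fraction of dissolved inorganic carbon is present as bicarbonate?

α₁ = 1 / (1 + [H⁺]/K1 + K2/[H⁺]) = 1 / (1 + 10^-2.17 + 10^-1.89)
   = 1 / (1 + 0.0067608 + 0.012882) = 1/1.0196 = 0.9807

α₁ = 0.981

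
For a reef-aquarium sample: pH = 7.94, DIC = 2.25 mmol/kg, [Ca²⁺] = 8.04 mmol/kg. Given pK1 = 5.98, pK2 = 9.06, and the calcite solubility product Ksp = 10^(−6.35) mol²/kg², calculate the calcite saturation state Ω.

α₂ = 1 / (1 + [H⁺]/K2 + [H⁺]²/(K1K2)) = 1 / (1 + 10^+1.12 + 10^-0.84)
   = 1 / (1 + 13.183 + 0.14454) = 1/14.327 = 0.06980
[CO3²⁻] = α₂ × DIC = 0.06980 × 2.25 = 0.1570 mmol/kg
Ksp = 10^(−6.35) = 4.467×10^-7
Ω = [Ca²⁺][CO3²⁻]/Ksp = (8.04×10^-3)(1.570×10^-4) / 4.467×10^-7 = 2.83

Ω = 2.83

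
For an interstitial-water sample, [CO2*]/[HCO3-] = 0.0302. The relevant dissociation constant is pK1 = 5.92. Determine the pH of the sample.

From K1 = [H⁺][HCO3-]/[CO2*]:  pH = pK1 − log₁₀([CO2*]/[HCO3-])
log₁₀(0.0302) = -1.520
pH = 5.92 − (-1.520) = 7.44

pH = 7.44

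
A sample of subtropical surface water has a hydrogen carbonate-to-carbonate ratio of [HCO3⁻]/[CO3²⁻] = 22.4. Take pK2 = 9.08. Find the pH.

pH = 7.73

From K2 = [H⁺][CO3²⁻]/[HCO3⁻]:  pH = pK2 − log₁₀([HCO3⁻]/[CO3²⁻])
log₁₀(22.4) = +1.350
pH = 9.08 − (+1.350) = 7.73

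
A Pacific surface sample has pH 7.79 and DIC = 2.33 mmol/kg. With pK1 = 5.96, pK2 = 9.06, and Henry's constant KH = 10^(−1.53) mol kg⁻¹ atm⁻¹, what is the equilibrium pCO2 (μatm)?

pCO2 = 1090 μatm

α₀ = 1 / (1 + K1/[H⁺] + K1K2/[H⁺]²) = 1 / (1 + 10^+1.83 + 10^+0.56)
   = 1 / (1 + 67.608 + 3.6308) = 1/72.239 = 0.01384
[CO2*] = α₀ × DIC = 0.01384 × 2.33 = 0.03225 mmol/kg
pCO2 = [CO2*]/KH = 3.225×10^-5 / 2.951×10^-2 = 1090 μatm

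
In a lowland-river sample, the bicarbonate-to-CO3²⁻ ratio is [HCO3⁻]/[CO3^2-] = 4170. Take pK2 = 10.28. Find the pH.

From K2 = [H⁺][CO3^2-]/[HCO3⁻]:  pH = pK2 − log₁₀([HCO3⁻]/[CO3^2-])
log₁₀(4170) = +3.620
pH = 10.28 − (+3.620) = 6.66

pH = 6.66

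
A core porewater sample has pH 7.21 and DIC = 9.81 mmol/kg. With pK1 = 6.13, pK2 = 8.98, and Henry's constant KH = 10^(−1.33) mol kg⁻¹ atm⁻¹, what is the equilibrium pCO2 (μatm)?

α₀ = 1 / (1 + K1/[H⁺] + K1K2/[H⁺]²) = 1 / (1 + 10^+1.08 + 10^-0.69)
   = 1 / (1 + 12.023 + 0.20417) = 1/13.227 = 0.07560
[CO2*] = α₀ × DIC = 0.07560 × 9.81 = 0.7417 mmol/kg
pCO2 = [CO2*]/KH = 7.417×10^-4 / 4.677×10^-2 = 1.59×10^4 μatm

pCO2 = 1.59×10^4 μatm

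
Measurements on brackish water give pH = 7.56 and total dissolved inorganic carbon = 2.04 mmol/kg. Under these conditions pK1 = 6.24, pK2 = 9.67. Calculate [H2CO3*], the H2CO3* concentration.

α₀ = 1 / (1 + K1/[H⁺] + K1K2/[H⁺]²) = 1 / (1 + 10^+1.32 + 10^-0.79)
   = 1 / (1 + 20.893 + 0.16218) = 1/22.055 = 0.04534
[CO2*] = α₀ × DIC = 0.04534 × 2.04 = 0.0925 mmol/kg

[CO2*] = 0.0925 mmol/kg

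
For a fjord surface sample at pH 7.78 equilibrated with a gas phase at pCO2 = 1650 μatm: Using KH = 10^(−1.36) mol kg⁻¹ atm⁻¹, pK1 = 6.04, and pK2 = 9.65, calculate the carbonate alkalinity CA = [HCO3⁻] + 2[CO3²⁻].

CA = 4.06 mmol/kg

[CO2*] = KH · pCO2 = 10^(−1.36) × 1650×10^-6 = 7.203×10^-5 mol/kg
α₀ = 1/(1 + K1/[H⁺] + K1K2/[H⁺]²) = 1/(1 + 10^+1.74 + 10^-0.13) = 0.01764
DIC = [CO2*]/α₀ = 7.203×10^-5 / 0.01764 = 4.083 mmol/kg
CA = (α₁ + 2α₂)·DIC = (0.9693 + 2×0.01308) × 4.083 = 4.06 mmol/kg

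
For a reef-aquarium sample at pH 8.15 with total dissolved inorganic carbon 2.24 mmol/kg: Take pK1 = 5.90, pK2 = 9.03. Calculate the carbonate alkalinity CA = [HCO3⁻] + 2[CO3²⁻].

CA = [HCO3⁻] + 2[CO3²⁻] = (α₁ + 2α₂)·DIC
At pH 8.15: [H⁺]/K1 = 10^-2.25 = 0.0056234, K2/[H⁺] = 10^-0.88 = 0.13183
α₁ = 1/(1 + 0.0056234 + 0.13183) = 1/1.1374 = 0.8792; α₂ = α₁·K2/[H⁺] = 0.1159
α₁ + 2α₂ = 1.1110
CA = 1.1110 × 2.24 = 2.49 mmol/kg

CA = 2.49 mmol/kg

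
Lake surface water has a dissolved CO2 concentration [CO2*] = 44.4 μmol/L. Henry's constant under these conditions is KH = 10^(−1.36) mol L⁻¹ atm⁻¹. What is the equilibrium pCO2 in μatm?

KH = 10^(−1.36) = 4.365×10^-2 mol L⁻¹ atm⁻¹
pCO2 = [CO2*]/KH = 44.4×10^-6 / 4.365×10^-2 = 1.02×10^-3 atm = 1020 μatm

pCO2 = 1020 μatm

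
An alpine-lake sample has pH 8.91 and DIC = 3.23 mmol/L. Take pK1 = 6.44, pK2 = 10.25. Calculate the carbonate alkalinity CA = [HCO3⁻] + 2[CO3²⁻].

CA = [HCO3⁻] + 2[CO3²⁻] = (α₁ + 2α₂)·DIC
At pH 8.91: [H⁺]/K1 = 10^-2.47 = 0.0033884, K2/[H⁺] = 10^-1.34 = 0.045709
α₁ = 1/(1 + 0.0033884 + 0.045709) = 1/1.0491 = 0.9532; α₂ = α₁·K2/[H⁺] = 0.04357
α₁ + 2α₂ = 1.0403
CA = 1.0403 × 3.23 = 3.36 mmol/L

CA = 3.36 mmol/L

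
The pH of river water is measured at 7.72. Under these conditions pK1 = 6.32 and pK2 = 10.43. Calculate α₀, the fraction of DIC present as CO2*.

α₀ = 0.0382

α₀ = 1 / (1 + K1/[H⁺] + K1K2/[H⁺]²) = 1 / (1 + 10^+1.40 + 10^-1.31)
   = 1 / (1 + 25.119 + 0.048978) = 1/26.168 = 0.03821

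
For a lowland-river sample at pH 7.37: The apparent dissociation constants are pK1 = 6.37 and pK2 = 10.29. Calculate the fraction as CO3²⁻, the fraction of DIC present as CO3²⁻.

α₂ = 1 / (1 + [H⁺]/K2 + [H⁺]²/(K1K2)) = 1 / (1 + 10^+2.92 + 10^+1.92)
   = 1 / (1 + 831.76 + 83.176) = 1/915.94 = 0.001092

α₂ = 0.00109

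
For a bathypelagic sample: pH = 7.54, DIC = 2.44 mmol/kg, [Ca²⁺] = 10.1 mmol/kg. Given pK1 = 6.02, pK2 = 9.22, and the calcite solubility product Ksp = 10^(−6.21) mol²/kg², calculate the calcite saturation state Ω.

Ω = 0.794

α₂ = 1 / (1 + [H⁺]/K2 + [H⁺]²/(K1K2)) = 1 / (1 + 10^+1.68 + 10^+0.16)
   = 1 / (1 + 47.863 + 1.4454) = 1/50.308 = 0.01988
[CO3²⁻] = α₂ × DIC = 0.01988 × 2.44 = 0.04850 mmol/kg
Ksp = 10^(−6.21) = 6.166×10^-7
Ω = [Ca²⁺][CO3²⁻]/Ksp = (10.1×10^-3)(4.850×10^-5) / 6.166×10^-7 = 0.794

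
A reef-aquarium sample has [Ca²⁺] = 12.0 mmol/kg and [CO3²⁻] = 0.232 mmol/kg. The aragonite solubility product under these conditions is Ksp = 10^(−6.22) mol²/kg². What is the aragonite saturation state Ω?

Ω = 4.62

Ksp = 10^(−6.22) = 6.026×10^-7
Ω = [Ca²⁺][CO3²⁻]/Ksp = (12.0×10^-3)(0.232×10^-3) / 6.026×10^-7 = 4.62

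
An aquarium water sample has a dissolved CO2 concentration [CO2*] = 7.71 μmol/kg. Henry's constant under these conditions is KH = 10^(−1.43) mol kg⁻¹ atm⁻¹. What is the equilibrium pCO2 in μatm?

KH = 10^(−1.43) = 3.715×10^-2 mol kg⁻¹ atm⁻¹
pCO2 = [CO2*]/KH = 7.71×10^-6 / 3.715×10^-2 = 2.08×10^-4 atm = 208 μatm

pCO2 = 208 μatm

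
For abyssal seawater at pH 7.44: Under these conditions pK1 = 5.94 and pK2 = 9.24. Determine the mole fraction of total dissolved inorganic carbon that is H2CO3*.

α₀ = 1 / (1 + K1/[H⁺] + K1K2/[H⁺]²) = 1 / (1 + 10^+1.50 + 10^-0.30)
   = 1 / (1 + 31.623 + 0.50119) = 1/33.124 = 0.03019

α₀ = 0.0302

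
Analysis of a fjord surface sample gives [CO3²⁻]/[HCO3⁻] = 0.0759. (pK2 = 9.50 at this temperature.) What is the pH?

From K2 = [H⁺][CO3²⁻]/[HCO3⁻]:  pH = pK2 + log₁₀([CO3²⁻]/[HCO3⁻])
log₁₀(0.0759) = -1.120
pH = 9.50 + (-1.120) = 8.38

pH = 8.38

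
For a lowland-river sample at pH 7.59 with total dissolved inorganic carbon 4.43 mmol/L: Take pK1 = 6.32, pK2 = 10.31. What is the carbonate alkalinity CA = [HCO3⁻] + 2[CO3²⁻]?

CA = 4.21 mmol/L

CA = [HCO3⁻] + 2[CO3²⁻] = (α₁ + 2α₂)·DIC
At pH 7.59: [H⁺]/K1 = 10^-1.27 = 0.053703, K2/[H⁺] = 10^-2.72 = 0.0019055
α₁ = 1/(1 + 0.053703 + 0.0019055) = 1/1.0556 = 0.9473; α₂ = α₁·K2/[H⁺] = 0.001805
α₁ + 2α₂ = 0.9509
CA = 0.9509 × 4.43 = 4.21 mmol/L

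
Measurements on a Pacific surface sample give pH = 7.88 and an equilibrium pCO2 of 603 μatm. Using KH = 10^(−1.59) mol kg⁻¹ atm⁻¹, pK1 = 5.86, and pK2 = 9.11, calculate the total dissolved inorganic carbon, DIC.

[CO2*] = KH · pCO2 = 10^(−1.59) × 603×10^-6 = 1.550×10^-5 mol/kg
α₀ = 1/(1 + K1/[H⁺] + K1K2/[H⁺]²) = 1/(1 + 10^+2.02 + 10^+0.79) = 0.008938
DIC = [CO2*]/α₀ = 1.550×10^-5 / 0.008938 = 1.73 mmol/kg

DIC = 1.73 mmol/kg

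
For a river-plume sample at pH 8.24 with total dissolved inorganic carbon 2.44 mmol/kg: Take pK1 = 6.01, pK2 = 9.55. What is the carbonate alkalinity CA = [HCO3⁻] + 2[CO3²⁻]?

CA = [HCO3⁻] + 2[CO3²⁻] = (α₁ + 2α₂)·DIC
At pH 8.24: [H⁺]/K1 = 10^-2.23 = 0.0058884, K2/[H⁺] = 10^-1.31 = 0.048978
α₁ = 1/(1 + 0.0058884 + 0.048978) = 1/1.0549 = 0.9480; α₂ = α₁·K2/[H⁺] = 0.04643
α₁ + 2α₂ = 1.0408
CA = 1.0408 × 2.44 = 2.54 mmol/kg

CA = 2.54 mmol/kg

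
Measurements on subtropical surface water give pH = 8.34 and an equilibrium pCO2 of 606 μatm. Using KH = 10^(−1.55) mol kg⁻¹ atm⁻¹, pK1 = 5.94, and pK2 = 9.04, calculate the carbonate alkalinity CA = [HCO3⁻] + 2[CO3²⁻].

CA = 6.00 mmol/kg

[CO2*] = KH · pCO2 = 10^(−1.55) × 606×10^-6 = 1.708×10^-5 mol/kg
α₀ = 1/(1 + K1/[H⁺] + K1K2/[H⁺]²) = 1/(1 + 10^+2.40 + 10^+1.70) = 0.003308
DIC = [CO2*]/α₀ = 1.708×10^-5 / 0.003308 = 5.163 mmol/kg
CA = (α₁ + 2α₂)·DIC = (0.8309 + 2×0.1658) × 5.163 = 6.00 mmol/kg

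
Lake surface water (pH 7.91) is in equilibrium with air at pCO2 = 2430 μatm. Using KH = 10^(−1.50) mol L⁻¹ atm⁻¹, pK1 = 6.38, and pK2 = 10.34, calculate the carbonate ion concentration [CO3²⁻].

[CO3²⁻] = 9.67 μmol/L

[CO2*] = KH · pCO2 = 10^(−1.50) × 2430×10^-6 = 7.684×10^-5 mol/L
α₀ = 1/(1 + K1/[H⁺] + K1K2/[H⁺]²) = 1/(1 + 10^+1.53 + 10^-0.90) = 0.02856
DIC = [CO2*]/α₀ = 7.684×10^-5 / 0.02856 = 2.690 mmol/L
[CO3²⁻] = α₂·DIC; α₂ = 0.003596, so [CO3²⁻] = 0.003596 × 2.690 = 0.00967 mmol/L = 9.67 μmol/L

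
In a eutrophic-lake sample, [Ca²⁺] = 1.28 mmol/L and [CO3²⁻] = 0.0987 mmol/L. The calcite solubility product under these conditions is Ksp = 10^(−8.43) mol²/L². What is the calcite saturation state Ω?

Ksp = 10^(−8.43) = 3.715×10^-9
Ω = [Ca²⁺][CO3²⁻]/Ksp = (1.28×10^-3)(0.0987×10^-3) / 3.715×10^-9 = 34.0

Ω = 34.0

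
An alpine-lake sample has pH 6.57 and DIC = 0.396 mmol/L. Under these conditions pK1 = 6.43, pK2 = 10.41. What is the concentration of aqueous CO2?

α₀ = 1 / (1 + K1/[H⁺] + K1K2/[H⁺]²) = 1 / (1 + 10^+0.14 + 10^-3.70)
   = 1 / (1 + 1.3804 + 0.00019953) = 1/2.3806 = 0.4201
[CO2*] = α₀ × DIC = 0.4201 × 0.396 = 0.166 mmol/L

[CO2*] = 0.166 mmol/L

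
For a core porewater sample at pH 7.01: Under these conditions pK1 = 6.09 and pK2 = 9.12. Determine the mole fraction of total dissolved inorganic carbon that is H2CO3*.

α₀ = 1 / (1 + K1/[H⁺] + K1K2/[H⁺]²) = 1 / (1 + 10^+0.92 + 10^-1.19)
   = 1 / (1 + 8.3176 + 0.064565) = 1/9.3822 = 0.1066

α₀ = 0.107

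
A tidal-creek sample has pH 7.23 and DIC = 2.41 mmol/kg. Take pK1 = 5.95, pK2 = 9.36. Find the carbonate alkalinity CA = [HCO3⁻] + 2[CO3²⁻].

CA = 2.31 mmol/kg

CA = [HCO3⁻] + 2[CO3²⁻] = (α₁ + 2α₂)·DIC
At pH 7.23: [H⁺]/K1 = 10^-1.28 = 0.052481, K2/[H⁺] = 10^-2.13 = 0.0074131
α₁ = 1/(1 + 0.052481 + 0.0074131) = 1/1.0599 = 0.9435; α₂ = α₁·K2/[H⁺] = 0.006994
α₁ + 2α₂ = 0.9575
CA = 0.9575 × 2.41 = 2.31 mmol/kg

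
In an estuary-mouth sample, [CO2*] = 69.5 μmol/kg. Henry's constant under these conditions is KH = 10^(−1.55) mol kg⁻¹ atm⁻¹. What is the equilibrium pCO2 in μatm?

pCO2 = 2470 μatm

KH = 10^(−1.55) = 2.818×10^-2 mol kg⁻¹ atm⁻¹
pCO2 = [CO2*]/KH = 69.5×10^-6 / 2.818×10^-2 = 2.47×10^-3 atm = 2470 μatm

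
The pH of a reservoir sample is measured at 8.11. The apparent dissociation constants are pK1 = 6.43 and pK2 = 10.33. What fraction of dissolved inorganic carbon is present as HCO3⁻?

α₁ = 0.974

α₁ = 1 / (1 + [H⁺]/K1 + K2/[H⁺]) = 1 / (1 + 10^-1.68 + 10^-2.22)
   = 1 / (1 + 0.020893 + 0.0060256) = 1/1.0269 = 0.9738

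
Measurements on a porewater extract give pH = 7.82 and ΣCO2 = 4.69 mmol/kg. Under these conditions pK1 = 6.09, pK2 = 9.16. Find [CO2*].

[CO2*] = 0.0821 mmol/kg

α₀ = 1 / (1 + K1/[H⁺] + K1K2/[H⁺]²) = 1 / (1 + 10^+1.73 + 10^+0.39)
   = 1 / (1 + 53.703 + 2.4547) = 1/57.158 = 0.01750
[CO2*] = α₀ × DIC = 0.01750 × 4.69 = 0.0821 mmol/kg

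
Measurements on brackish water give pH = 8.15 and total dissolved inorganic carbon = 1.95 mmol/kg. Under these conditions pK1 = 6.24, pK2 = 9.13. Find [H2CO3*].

[CO2*] = 0.0215 mmol/kg

α₀ = 1 / (1 + K1/[H⁺] + K1K2/[H⁺]²) = 1 / (1 + 10^+1.91 + 10^+0.93)
   = 1 / (1 + 81.283 + 8.5114) = 1/90.794 = 0.01101
[CO2*] = α₀ × DIC = 0.01101 × 1.95 = 0.0215 mmol/kg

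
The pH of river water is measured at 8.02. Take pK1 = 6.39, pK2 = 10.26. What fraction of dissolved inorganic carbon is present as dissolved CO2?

α₀ = 0.0228

α₀ = 1 / (1 + K1/[H⁺] + K1K2/[H⁺]²) = 1 / (1 + 10^+1.63 + 10^-0.61)
   = 1 / (1 + 42.658 + 0.24547) = 1/43.903 = 0.02278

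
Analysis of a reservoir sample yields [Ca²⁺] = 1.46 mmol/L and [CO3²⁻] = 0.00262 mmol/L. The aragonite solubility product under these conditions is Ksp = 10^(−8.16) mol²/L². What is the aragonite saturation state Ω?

Ksp = 10^(−8.16) = 6.918×10^-9
Ω = [Ca²⁺][CO3²⁻]/Ksp = (1.46×10^-3)(0.00262×10^-3) / 6.918×10^-9 = 0.553

Ω = 0.553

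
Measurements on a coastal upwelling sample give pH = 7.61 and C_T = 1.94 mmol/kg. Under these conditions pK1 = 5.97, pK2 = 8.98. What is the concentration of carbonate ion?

α₂ = 1 / (1 + [H⁺]/K2 + [H⁺]²/(K1K2)) = 1 / (1 + 10^+1.37 + 10^-0.27)
   = 1 / (1 + 23.442 + 0.53703) = 1/24.979 = 0.04003
[CO3²⁻] = α₂ × DIC = 0.04003 × 1.94 = 0.0777 mmol/kg

[CO3²⁻] = 0.0777 mmol/kg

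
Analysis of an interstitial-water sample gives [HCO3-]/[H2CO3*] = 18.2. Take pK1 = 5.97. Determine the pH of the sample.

pH = 7.23

From K1 = [H⁺][HCO3-]/[H2CO3*]:  pH = pK1 + log₁₀([HCO3-]/[H2CO3*])
log₁₀(18.2) = +1.260
pH = 5.97 + (+1.260) = 7.23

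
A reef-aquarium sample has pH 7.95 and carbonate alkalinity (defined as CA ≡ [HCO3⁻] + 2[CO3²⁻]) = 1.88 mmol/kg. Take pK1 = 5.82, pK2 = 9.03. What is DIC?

DIC = 1.76 mmol/kg

CA = [HCO3⁻] + 2[CO3²⁻] = (α₁ + 2α₂)·DIC
At pH 7.95: [H⁺]/K1 = 10^-2.13 = 0.0074131, K2/[H⁺] = 10^-1.08 = 0.083176
α₁ = 1/(1 + 0.0074131 + 0.083176) = 1/1.0906 = 0.9169; α₂ = α₁·K2/[H⁺] = 0.07627
α₁ + 2α₂ = 1.0695
DIC = CA / (α₁ + 2α₂) = 1.88 / 1.0695 = 1.76 mmol/kg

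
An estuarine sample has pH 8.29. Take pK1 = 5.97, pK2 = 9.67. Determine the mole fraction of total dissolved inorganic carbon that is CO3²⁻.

α₂ = 0.0398

α₂ = 1 / (1 + [H⁺]/K2 + [H⁺]²/(K1K2)) = 1 / (1 + 10^+1.38 + 10^-0.94)
   = 1 / (1 + 23.988 + 0.11482) = 1/25.103 = 0.03984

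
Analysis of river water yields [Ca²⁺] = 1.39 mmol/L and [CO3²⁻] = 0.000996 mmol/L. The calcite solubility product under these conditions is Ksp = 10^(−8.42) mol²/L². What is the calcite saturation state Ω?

Ksp = 10^(−8.42) = 3.802×10^-9
Ω = [Ca²⁺][CO3²⁻]/Ksp = (1.39×10^-3)(0.000996×10^-3) / 3.802×10^-9 = 0.364

Ω = 0.364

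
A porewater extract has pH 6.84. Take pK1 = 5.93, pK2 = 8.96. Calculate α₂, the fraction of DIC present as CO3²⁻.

α₂ = 1 / (1 + [H⁺]/K2 + [H⁺]²/(K1K2)) = 1 / (1 + 10^+2.12 + 10^+1.21)
   = 1 / (1 + 131.83 + 16.218) = 1/149.04 = 0.006709

α₂ = 0.00671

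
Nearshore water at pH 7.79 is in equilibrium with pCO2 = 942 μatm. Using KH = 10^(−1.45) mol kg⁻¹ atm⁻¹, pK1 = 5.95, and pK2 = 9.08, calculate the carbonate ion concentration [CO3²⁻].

[CO2*] = KH · pCO2 = 10^(−1.45) × 942×10^-6 = 3.342×10^-5 mol/kg
α₀ = 1/(1 + K1/[H⁺] + K1K2/[H⁺]²) = 1/(1 + 10^+1.84 + 10^+0.55) = 0.01356
DIC = [CO2*]/α₀ = 3.342×10^-5 / 0.01356 = 2.464 mmol/kg
[CO3²⁻] = α₂·DIC; α₂ = 0.04812, so [CO3²⁻] = 0.04812 × 2.464 = 0.119 mmol/kg

[CO3²⁻] = 0.119 mmol/kg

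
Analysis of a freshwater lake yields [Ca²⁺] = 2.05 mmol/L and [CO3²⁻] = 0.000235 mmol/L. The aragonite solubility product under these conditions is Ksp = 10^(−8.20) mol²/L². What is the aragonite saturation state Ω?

Ω = 0.0764

Ksp = 10^(−8.20) = 6.310×10^-9
Ω = [Ca²⁺][CO3²⁻]/Ksp = (2.05×10^-3)(0.000235×10^-3) / 6.310×10^-9 = 0.0764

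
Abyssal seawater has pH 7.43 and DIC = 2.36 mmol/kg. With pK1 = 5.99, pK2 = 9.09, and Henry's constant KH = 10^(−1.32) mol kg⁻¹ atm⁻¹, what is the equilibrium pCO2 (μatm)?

α₀ = 1 / (1 + K1/[H⁺] + K1K2/[H⁺]²) = 1 / (1 + 10^+1.44 + 10^-0.22)
   = 1 / (1 + 27.542 + 0.60256) = 1/29.145 = 0.03431
[CO2*] = α₀ × DIC = 0.03431 × 2.36 = 0.08097 mmol/kg
pCO2 = [CO2*]/KH = 8.097×10^-5 / 4.786×10^-2 = 1690 μatm

pCO2 = 1690 μatm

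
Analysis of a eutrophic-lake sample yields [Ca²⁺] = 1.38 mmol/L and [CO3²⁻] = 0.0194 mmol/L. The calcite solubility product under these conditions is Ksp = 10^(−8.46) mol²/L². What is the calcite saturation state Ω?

Ω = 7.72

Ksp = 10^(−8.46) = 3.467×10^-9
Ω = [Ca²⁺][CO3²⁻]/Ksp = (1.38×10^-3)(0.0194×10^-3) / 3.467×10^-9 = 7.72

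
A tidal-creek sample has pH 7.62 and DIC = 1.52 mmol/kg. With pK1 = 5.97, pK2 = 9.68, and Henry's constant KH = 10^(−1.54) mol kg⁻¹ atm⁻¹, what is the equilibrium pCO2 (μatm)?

α₀ = 1 / (1 + K1/[H⁺] + K1K2/[H⁺]²) = 1 / (1 + 10^+1.65 + 10^-0.41)
   = 1 / (1 + 44.668 + 0.38905) = 1/46.057 = 0.02171
[CO2*] = α₀ × DIC = 0.02171 × 1.52 = 0.03300 mmol/kg
pCO2 = [CO2*]/KH = 3.300×10^-5 / 2.884×10^-2 = 1140 μatm

pCO2 = 1140 μatm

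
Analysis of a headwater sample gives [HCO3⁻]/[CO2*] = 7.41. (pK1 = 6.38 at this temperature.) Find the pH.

pH = 7.25

From K1 = [H⁺][HCO3⁻]/[CO2*]:  pH = pK1 + log₁₀([HCO3⁻]/[CO2*])
log₁₀(7.41) = +0.870
pH = 6.38 + (+0.870) = 7.25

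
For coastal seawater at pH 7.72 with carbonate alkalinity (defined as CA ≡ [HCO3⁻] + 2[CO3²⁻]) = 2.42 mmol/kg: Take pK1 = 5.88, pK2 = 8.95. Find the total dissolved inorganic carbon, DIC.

CA = [HCO3⁻] + 2[CO3²⁻] = (α₁ + 2α₂)·DIC
At pH 7.72: [H⁺]/K1 = 10^-1.84 = 0.014454, K2/[H⁺] = 10^-1.23 = 0.058884
α₁ = 1/(1 + 0.014454 + 0.058884) = 1/1.0733 = 0.9317; α₂ = α₁·K2/[H⁺] = 0.05486
α₁ + 2α₂ = 1.0414
DIC = CA / (α₁ + 2α₂) = 2.42 / 1.0414 = 2.32 mmol/kg

DIC = 2.32 mmol/kg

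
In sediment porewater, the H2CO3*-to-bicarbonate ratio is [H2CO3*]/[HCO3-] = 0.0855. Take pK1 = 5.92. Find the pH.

pH = 6.99

From K1 = [H⁺][HCO3-]/[H2CO3*]:  pH = pK1 − log₁₀([H2CO3*]/[HCO3-])
log₁₀(0.0855) = -1.068
pH = 5.92 − (-1.068) = 6.99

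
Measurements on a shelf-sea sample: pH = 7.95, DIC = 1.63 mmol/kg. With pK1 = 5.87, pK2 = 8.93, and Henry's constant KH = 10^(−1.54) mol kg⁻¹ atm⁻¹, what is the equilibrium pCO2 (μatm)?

α₀ = 1 / (1 + K1/[H⁺] + K1K2/[H⁺]²) = 1 / (1 + 10^+2.08 + 10^+1.10)
   = 1 / (1 + 120.23 + 12.589) = 1/133.82 = 0.007473
[CO2*] = α₀ × DIC = 0.007473 × 1.63 = 0.01218 mmol/kg = 12.18 μmol/kg
pCO2 = [CO2*]/KH = 1.218×10^-5 / 2.884×10^-2 = 422 μatm

pCO2 = 422 μatm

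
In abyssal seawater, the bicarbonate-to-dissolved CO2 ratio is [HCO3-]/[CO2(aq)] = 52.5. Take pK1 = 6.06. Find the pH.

pH = 7.78

From K1 = [H⁺][HCO3-]/[CO2(aq)]:  pH = pK1 + log₁₀([HCO3-]/[CO2(aq)])
log₁₀(52.5) = +1.720
pH = 6.06 + (+1.720) = 7.78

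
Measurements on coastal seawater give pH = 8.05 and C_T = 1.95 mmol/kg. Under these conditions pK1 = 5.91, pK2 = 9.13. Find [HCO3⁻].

[HCO3⁻] = 1.79 mmol/kg

α₁ = 1 / (1 + [H⁺]/K1 + K2/[H⁺]) = 1 / (1 + 10^-2.14 + 10^-1.08)
   = 1 / (1 + 0.0072444 + 0.083176) = 1/1.0904 = 0.9171
[HCO3⁻] = α₁ × DIC = 0.9171 × 1.95 = 1.79 mmol/kg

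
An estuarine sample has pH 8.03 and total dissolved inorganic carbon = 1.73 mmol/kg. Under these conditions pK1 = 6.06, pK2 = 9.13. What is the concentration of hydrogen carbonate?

[HCO3⁻] = 1.59 mmol/kg

α₁ = 1 / (1 + [H⁺]/K1 + K2/[H⁺]) = 1 / (1 + 10^-1.97 + 10^-1.10)
   = 1 / (1 + 0.010715 + 0.079433) = 1/1.0901 = 0.9173
[HCO3⁻] = α₁ × DIC = 0.9173 × 1.73 = 1.59 mmol/kg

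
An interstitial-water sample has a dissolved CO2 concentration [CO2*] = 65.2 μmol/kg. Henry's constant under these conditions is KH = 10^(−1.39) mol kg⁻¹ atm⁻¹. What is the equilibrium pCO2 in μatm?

pCO2 = 1600 μatm

KH = 10^(−1.39) = 4.074×10^-2 mol kg⁻¹ atm⁻¹
pCO2 = [CO2*]/KH = 65.2×10^-6 / 4.074×10^-2 = 1.60×10^-3 atm = 1600 μatm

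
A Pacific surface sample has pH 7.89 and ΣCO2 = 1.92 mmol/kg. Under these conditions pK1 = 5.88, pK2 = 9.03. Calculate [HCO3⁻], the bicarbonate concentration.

α₁ = 1 / (1 + [H⁺]/K1 + K2/[H⁺]) = 1 / (1 + 10^-2.01 + 10^-1.14)
   = 1 / (1 + 0.0097724 + 0.072444) = 1/1.0822 = 0.9240
[HCO3⁻] = α₁ × DIC = 0.9240 × 1.92 = 1.77 mmol/kg

[HCO3⁻] = 1.77 mmol/kg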